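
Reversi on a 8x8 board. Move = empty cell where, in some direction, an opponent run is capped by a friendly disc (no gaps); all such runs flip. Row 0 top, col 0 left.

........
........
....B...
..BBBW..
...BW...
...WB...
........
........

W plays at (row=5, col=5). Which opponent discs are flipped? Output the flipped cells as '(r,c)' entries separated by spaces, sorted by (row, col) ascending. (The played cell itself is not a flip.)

Dir NW: first cell 'W' (not opp) -> no flip
Dir N: first cell '.' (not opp) -> no flip
Dir NE: first cell '.' (not opp) -> no flip
Dir W: opp run (5,4) capped by W -> flip
Dir E: first cell '.' (not opp) -> no flip
Dir SW: first cell '.' (not opp) -> no flip
Dir S: first cell '.' (not opp) -> no flip
Dir SE: first cell '.' (not opp) -> no flip

Answer: (5,4)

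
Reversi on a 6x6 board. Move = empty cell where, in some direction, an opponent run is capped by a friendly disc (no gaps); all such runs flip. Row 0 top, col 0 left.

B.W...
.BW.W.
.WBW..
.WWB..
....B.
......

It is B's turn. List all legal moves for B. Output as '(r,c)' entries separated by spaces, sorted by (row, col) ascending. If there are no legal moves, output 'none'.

(0,1): no bracket -> illegal
(0,3): no bracket -> illegal
(0,4): no bracket -> illegal
(0,5): no bracket -> illegal
(1,0): no bracket -> illegal
(1,3): flips 2 -> legal
(1,5): no bracket -> illegal
(2,0): flips 1 -> legal
(2,4): flips 1 -> legal
(2,5): no bracket -> illegal
(3,0): flips 2 -> legal
(3,4): no bracket -> illegal
(4,0): flips 1 -> legal
(4,1): flips 2 -> legal
(4,2): flips 1 -> legal
(4,3): no bracket -> illegal

Answer: (1,3) (2,0) (2,4) (3,0) (4,0) (4,1) (4,2)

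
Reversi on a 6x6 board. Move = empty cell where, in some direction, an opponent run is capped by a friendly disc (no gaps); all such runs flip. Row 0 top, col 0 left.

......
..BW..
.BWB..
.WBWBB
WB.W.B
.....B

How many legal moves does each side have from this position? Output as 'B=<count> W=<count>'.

-- B to move --
(0,2): no bracket -> illegal
(0,3): flips 1 -> legal
(0,4): no bracket -> illegal
(1,1): no bracket -> illegal
(1,4): flips 1 -> legal
(2,0): no bracket -> illegal
(2,4): no bracket -> illegal
(3,0): flips 1 -> legal
(4,2): no bracket -> illegal
(4,4): no bracket -> illegal
(5,0): no bracket -> illegal
(5,1): no bracket -> illegal
(5,2): flips 1 -> legal
(5,3): flips 2 -> legal
(5,4): flips 1 -> legal
B mobility = 6
-- W to move --
(0,1): no bracket -> illegal
(0,2): flips 1 -> legal
(0,3): no bracket -> illegal
(1,0): flips 2 -> legal
(1,1): flips 2 -> legal
(1,4): no bracket -> illegal
(2,0): flips 1 -> legal
(2,4): flips 1 -> legal
(2,5): flips 1 -> legal
(3,0): no bracket -> illegal
(4,2): flips 2 -> legal
(4,4): no bracket -> illegal
(5,0): no bracket -> illegal
(5,1): flips 1 -> legal
(5,2): no bracket -> illegal
(5,4): no bracket -> illegal
W mobility = 8

Answer: B=6 W=8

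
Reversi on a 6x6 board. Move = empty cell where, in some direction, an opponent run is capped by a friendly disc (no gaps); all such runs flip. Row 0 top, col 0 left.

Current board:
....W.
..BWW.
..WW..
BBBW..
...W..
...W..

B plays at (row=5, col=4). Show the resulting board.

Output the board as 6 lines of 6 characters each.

Answer: ....W.
..BWW.
..WW..
BBBW..
...B..
...WB.

Derivation:
Place B at (5,4); scan 8 dirs for brackets.
Dir NW: opp run (4,3) capped by B -> flip
Dir N: first cell '.' (not opp) -> no flip
Dir NE: first cell '.' (not opp) -> no flip
Dir W: opp run (5,3), next='.' -> no flip
Dir E: first cell '.' (not opp) -> no flip
Dir SW: edge -> no flip
Dir S: edge -> no flip
Dir SE: edge -> no flip
All flips: (4,3)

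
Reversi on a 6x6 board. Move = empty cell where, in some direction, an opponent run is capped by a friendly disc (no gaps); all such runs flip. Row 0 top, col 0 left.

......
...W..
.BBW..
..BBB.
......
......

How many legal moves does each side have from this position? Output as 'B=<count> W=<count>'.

-- B to move --
(0,2): no bracket -> illegal
(0,3): flips 2 -> legal
(0,4): flips 1 -> legal
(1,2): flips 1 -> legal
(1,4): flips 1 -> legal
(2,4): flips 1 -> legal
B mobility = 5
-- W to move --
(1,0): no bracket -> illegal
(1,1): no bracket -> illegal
(1,2): no bracket -> illegal
(2,0): flips 2 -> legal
(2,4): no bracket -> illegal
(2,5): no bracket -> illegal
(3,0): no bracket -> illegal
(3,1): flips 1 -> legal
(3,5): no bracket -> illegal
(4,1): flips 1 -> legal
(4,2): no bracket -> illegal
(4,3): flips 1 -> legal
(4,4): no bracket -> illegal
(4,5): flips 1 -> legal
W mobility = 5

Answer: B=5 W=5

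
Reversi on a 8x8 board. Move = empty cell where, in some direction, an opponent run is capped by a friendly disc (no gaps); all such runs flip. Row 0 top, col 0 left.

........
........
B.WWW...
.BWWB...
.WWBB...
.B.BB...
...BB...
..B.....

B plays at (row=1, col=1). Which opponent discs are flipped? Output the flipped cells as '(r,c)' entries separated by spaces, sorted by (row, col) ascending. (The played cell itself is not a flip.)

Answer: (2,2) (3,3)

Derivation:
Dir NW: first cell '.' (not opp) -> no flip
Dir N: first cell '.' (not opp) -> no flip
Dir NE: first cell '.' (not opp) -> no flip
Dir W: first cell '.' (not opp) -> no flip
Dir E: first cell '.' (not opp) -> no flip
Dir SW: first cell 'B' (not opp) -> no flip
Dir S: first cell '.' (not opp) -> no flip
Dir SE: opp run (2,2) (3,3) capped by B -> flip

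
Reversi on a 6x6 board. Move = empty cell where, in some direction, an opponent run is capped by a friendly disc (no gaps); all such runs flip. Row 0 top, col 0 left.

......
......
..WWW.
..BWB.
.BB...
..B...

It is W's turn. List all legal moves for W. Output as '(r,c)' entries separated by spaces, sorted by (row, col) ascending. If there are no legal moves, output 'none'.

Answer: (3,1) (3,5) (4,4) (4,5) (5,0) (5,1)

Derivation:
(2,1): no bracket -> illegal
(2,5): no bracket -> illegal
(3,0): no bracket -> illegal
(3,1): flips 1 -> legal
(3,5): flips 1 -> legal
(4,0): no bracket -> illegal
(4,3): no bracket -> illegal
(4,4): flips 1 -> legal
(4,5): flips 1 -> legal
(5,0): flips 2 -> legal
(5,1): flips 1 -> legal
(5,3): no bracket -> illegal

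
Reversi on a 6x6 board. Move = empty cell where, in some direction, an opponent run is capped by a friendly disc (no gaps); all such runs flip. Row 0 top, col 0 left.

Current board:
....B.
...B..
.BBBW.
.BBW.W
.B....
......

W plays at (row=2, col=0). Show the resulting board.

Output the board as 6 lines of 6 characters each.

Place W at (2,0); scan 8 dirs for brackets.
Dir NW: edge -> no flip
Dir N: first cell '.' (not opp) -> no flip
Dir NE: first cell '.' (not opp) -> no flip
Dir W: edge -> no flip
Dir E: opp run (2,1) (2,2) (2,3) capped by W -> flip
Dir SW: edge -> no flip
Dir S: first cell '.' (not opp) -> no flip
Dir SE: opp run (3,1), next='.' -> no flip
All flips: (2,1) (2,2) (2,3)

Answer: ....B.
...B..
WWWWW.
.BBW.W
.B....
......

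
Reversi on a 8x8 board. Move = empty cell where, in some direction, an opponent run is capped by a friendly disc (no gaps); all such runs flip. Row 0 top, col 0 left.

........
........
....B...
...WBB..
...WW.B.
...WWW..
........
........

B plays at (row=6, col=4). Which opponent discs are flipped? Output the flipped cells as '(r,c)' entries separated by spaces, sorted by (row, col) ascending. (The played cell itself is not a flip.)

Answer: (4,4) (5,4) (5,5)

Derivation:
Dir NW: opp run (5,3), next='.' -> no flip
Dir N: opp run (5,4) (4,4) capped by B -> flip
Dir NE: opp run (5,5) capped by B -> flip
Dir W: first cell '.' (not opp) -> no flip
Dir E: first cell '.' (not opp) -> no flip
Dir SW: first cell '.' (not opp) -> no flip
Dir S: first cell '.' (not opp) -> no flip
Dir SE: first cell '.' (not opp) -> no flip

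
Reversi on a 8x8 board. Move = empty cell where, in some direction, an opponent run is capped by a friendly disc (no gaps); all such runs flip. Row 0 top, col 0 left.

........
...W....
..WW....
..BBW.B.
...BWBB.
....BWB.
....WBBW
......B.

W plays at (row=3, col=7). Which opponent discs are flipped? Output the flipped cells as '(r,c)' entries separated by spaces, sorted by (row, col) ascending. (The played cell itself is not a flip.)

Answer: (4,6)

Derivation:
Dir NW: first cell '.' (not opp) -> no flip
Dir N: first cell '.' (not opp) -> no flip
Dir NE: edge -> no flip
Dir W: opp run (3,6), next='.' -> no flip
Dir E: edge -> no flip
Dir SW: opp run (4,6) capped by W -> flip
Dir S: first cell '.' (not opp) -> no flip
Dir SE: edge -> no flip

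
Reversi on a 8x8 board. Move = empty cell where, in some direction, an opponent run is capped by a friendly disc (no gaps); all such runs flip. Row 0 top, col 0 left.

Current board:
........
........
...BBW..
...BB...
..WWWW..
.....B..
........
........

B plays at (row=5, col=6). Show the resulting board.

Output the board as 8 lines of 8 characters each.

Place B at (5,6); scan 8 dirs for brackets.
Dir NW: opp run (4,5) capped by B -> flip
Dir N: first cell '.' (not opp) -> no flip
Dir NE: first cell '.' (not opp) -> no flip
Dir W: first cell 'B' (not opp) -> no flip
Dir E: first cell '.' (not opp) -> no flip
Dir SW: first cell '.' (not opp) -> no flip
Dir S: first cell '.' (not opp) -> no flip
Dir SE: first cell '.' (not opp) -> no flip
All flips: (4,5)

Answer: ........
........
...BBW..
...BB...
..WWWB..
.....BB.
........
........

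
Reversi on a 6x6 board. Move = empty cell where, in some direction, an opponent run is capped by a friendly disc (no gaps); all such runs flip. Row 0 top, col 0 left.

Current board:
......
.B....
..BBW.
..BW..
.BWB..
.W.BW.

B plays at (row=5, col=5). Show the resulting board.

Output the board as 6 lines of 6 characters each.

Answer: ......
.B....
..BBW.
..BW..
.BWB..
.W.BBB

Derivation:
Place B at (5,5); scan 8 dirs for brackets.
Dir NW: first cell '.' (not opp) -> no flip
Dir N: first cell '.' (not opp) -> no flip
Dir NE: edge -> no flip
Dir W: opp run (5,4) capped by B -> flip
Dir E: edge -> no flip
Dir SW: edge -> no flip
Dir S: edge -> no flip
Dir SE: edge -> no flip
All flips: (5,4)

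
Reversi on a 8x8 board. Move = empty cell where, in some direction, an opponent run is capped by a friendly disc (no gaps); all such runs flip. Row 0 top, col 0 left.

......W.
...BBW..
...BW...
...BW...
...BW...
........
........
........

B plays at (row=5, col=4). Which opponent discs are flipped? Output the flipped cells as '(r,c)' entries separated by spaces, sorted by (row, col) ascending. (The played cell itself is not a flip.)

Dir NW: first cell 'B' (not opp) -> no flip
Dir N: opp run (4,4) (3,4) (2,4) capped by B -> flip
Dir NE: first cell '.' (not opp) -> no flip
Dir W: first cell '.' (not opp) -> no flip
Dir E: first cell '.' (not opp) -> no flip
Dir SW: first cell '.' (not opp) -> no flip
Dir S: first cell '.' (not opp) -> no flip
Dir SE: first cell '.' (not opp) -> no flip

Answer: (2,4) (3,4) (4,4)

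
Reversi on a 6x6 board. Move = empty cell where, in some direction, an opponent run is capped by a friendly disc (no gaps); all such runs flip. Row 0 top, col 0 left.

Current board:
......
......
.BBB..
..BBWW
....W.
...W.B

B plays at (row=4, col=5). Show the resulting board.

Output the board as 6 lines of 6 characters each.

Place B at (4,5); scan 8 dirs for brackets.
Dir NW: opp run (3,4) capped by B -> flip
Dir N: opp run (3,5), next='.' -> no flip
Dir NE: edge -> no flip
Dir W: opp run (4,4), next='.' -> no flip
Dir E: edge -> no flip
Dir SW: first cell '.' (not opp) -> no flip
Dir S: first cell 'B' (not opp) -> no flip
Dir SE: edge -> no flip
All flips: (3,4)

Answer: ......
......
.BBB..
..BBBW
....WB
...W.B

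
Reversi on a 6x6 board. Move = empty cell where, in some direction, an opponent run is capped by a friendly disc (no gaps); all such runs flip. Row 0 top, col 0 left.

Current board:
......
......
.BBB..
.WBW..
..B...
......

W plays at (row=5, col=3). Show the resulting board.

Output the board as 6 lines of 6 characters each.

Place W at (5,3); scan 8 dirs for brackets.
Dir NW: opp run (4,2) capped by W -> flip
Dir N: first cell '.' (not opp) -> no flip
Dir NE: first cell '.' (not opp) -> no flip
Dir W: first cell '.' (not opp) -> no flip
Dir E: first cell '.' (not opp) -> no flip
Dir SW: edge -> no flip
Dir S: edge -> no flip
Dir SE: edge -> no flip
All flips: (4,2)

Answer: ......
......
.BBB..
.WBW..
..W...
...W..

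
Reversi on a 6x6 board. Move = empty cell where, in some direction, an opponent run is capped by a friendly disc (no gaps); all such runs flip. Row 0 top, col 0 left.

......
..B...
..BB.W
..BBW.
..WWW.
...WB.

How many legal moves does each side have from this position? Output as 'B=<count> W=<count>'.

Answer: B=6 W=8

Derivation:
-- B to move --
(1,4): no bracket -> illegal
(1,5): no bracket -> illegal
(2,4): flips 2 -> legal
(3,1): no bracket -> illegal
(3,5): flips 1 -> legal
(4,1): no bracket -> illegal
(4,5): flips 1 -> legal
(5,1): flips 1 -> legal
(5,2): flips 2 -> legal
(5,5): flips 1 -> legal
B mobility = 6
-- W to move --
(0,1): flips 2 -> legal
(0,2): flips 3 -> legal
(0,3): no bracket -> illegal
(1,1): flips 2 -> legal
(1,3): flips 2 -> legal
(1,4): no bracket -> illegal
(2,1): flips 1 -> legal
(2,4): flips 1 -> legal
(3,1): flips 2 -> legal
(4,1): no bracket -> illegal
(4,5): no bracket -> illegal
(5,5): flips 1 -> legal
W mobility = 8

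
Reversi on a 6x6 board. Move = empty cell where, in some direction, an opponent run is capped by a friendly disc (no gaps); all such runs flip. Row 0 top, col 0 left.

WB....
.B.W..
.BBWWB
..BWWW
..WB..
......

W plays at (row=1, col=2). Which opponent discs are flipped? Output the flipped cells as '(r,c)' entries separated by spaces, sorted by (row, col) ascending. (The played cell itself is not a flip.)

Answer: (2,2) (3,2)

Derivation:
Dir NW: opp run (0,1), next=edge -> no flip
Dir N: first cell '.' (not opp) -> no flip
Dir NE: first cell '.' (not opp) -> no flip
Dir W: opp run (1,1), next='.' -> no flip
Dir E: first cell 'W' (not opp) -> no flip
Dir SW: opp run (2,1), next='.' -> no flip
Dir S: opp run (2,2) (3,2) capped by W -> flip
Dir SE: first cell 'W' (not opp) -> no flip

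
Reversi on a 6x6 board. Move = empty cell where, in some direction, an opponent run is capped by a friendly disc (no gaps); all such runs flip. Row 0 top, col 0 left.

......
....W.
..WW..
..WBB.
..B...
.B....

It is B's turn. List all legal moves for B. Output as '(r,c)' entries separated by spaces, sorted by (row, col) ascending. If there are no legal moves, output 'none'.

(0,3): no bracket -> illegal
(0,4): no bracket -> illegal
(0,5): no bracket -> illegal
(1,1): flips 1 -> legal
(1,2): flips 3 -> legal
(1,3): flips 1 -> legal
(1,5): no bracket -> illegal
(2,1): no bracket -> illegal
(2,4): no bracket -> illegal
(2,5): no bracket -> illegal
(3,1): flips 1 -> legal
(4,1): no bracket -> illegal
(4,3): no bracket -> illegal

Answer: (1,1) (1,2) (1,3) (3,1)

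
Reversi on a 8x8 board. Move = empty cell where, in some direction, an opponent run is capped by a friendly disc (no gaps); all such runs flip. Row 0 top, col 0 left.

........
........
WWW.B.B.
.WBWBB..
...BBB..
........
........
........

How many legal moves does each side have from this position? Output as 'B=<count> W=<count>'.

Answer: B=6 W=6

Derivation:
-- B to move --
(1,0): flips 1 -> legal
(1,1): flips 2 -> legal
(1,2): flips 1 -> legal
(1,3): no bracket -> illegal
(2,3): flips 1 -> legal
(3,0): flips 1 -> legal
(4,0): no bracket -> illegal
(4,1): no bracket -> illegal
(4,2): flips 1 -> legal
B mobility = 6
-- W to move --
(1,3): no bracket -> illegal
(1,4): no bracket -> illegal
(1,5): flips 1 -> legal
(1,6): no bracket -> illegal
(1,7): no bracket -> illegal
(2,3): no bracket -> illegal
(2,5): no bracket -> illegal
(2,7): no bracket -> illegal
(3,6): flips 2 -> legal
(3,7): no bracket -> illegal
(4,1): no bracket -> illegal
(4,2): flips 1 -> legal
(4,6): no bracket -> illegal
(5,2): no bracket -> illegal
(5,3): flips 1 -> legal
(5,4): flips 2 -> legal
(5,5): flips 1 -> legal
(5,6): no bracket -> illegal
W mobility = 6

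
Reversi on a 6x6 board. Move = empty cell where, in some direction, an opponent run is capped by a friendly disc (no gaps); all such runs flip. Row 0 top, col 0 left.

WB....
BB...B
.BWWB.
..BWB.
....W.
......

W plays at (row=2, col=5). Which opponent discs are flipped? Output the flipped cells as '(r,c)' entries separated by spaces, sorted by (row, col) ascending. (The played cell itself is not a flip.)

Dir NW: first cell '.' (not opp) -> no flip
Dir N: opp run (1,5), next='.' -> no flip
Dir NE: edge -> no flip
Dir W: opp run (2,4) capped by W -> flip
Dir E: edge -> no flip
Dir SW: opp run (3,4), next='.' -> no flip
Dir S: first cell '.' (not opp) -> no flip
Dir SE: edge -> no flip

Answer: (2,4)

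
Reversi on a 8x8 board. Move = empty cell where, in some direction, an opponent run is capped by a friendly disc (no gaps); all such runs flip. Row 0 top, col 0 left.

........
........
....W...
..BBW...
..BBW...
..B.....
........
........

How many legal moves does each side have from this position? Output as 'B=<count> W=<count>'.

Answer: B=5 W=5

Derivation:
-- B to move --
(1,3): no bracket -> illegal
(1,4): no bracket -> illegal
(1,5): flips 1 -> legal
(2,3): no bracket -> illegal
(2,5): flips 1 -> legal
(3,5): flips 1 -> legal
(4,5): flips 1 -> legal
(5,3): no bracket -> illegal
(5,4): no bracket -> illegal
(5,5): flips 1 -> legal
B mobility = 5
-- W to move --
(2,1): no bracket -> illegal
(2,2): flips 1 -> legal
(2,3): no bracket -> illegal
(3,1): flips 2 -> legal
(4,1): flips 2 -> legal
(5,1): flips 2 -> legal
(5,3): no bracket -> illegal
(5,4): no bracket -> illegal
(6,1): flips 2 -> legal
(6,2): no bracket -> illegal
(6,3): no bracket -> illegal
W mobility = 5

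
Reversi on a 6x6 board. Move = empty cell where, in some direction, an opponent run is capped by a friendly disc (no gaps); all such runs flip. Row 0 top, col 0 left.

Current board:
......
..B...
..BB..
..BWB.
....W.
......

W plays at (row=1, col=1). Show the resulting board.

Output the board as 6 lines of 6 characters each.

Place W at (1,1); scan 8 dirs for brackets.
Dir NW: first cell '.' (not opp) -> no flip
Dir N: first cell '.' (not opp) -> no flip
Dir NE: first cell '.' (not opp) -> no flip
Dir W: first cell '.' (not opp) -> no flip
Dir E: opp run (1,2), next='.' -> no flip
Dir SW: first cell '.' (not opp) -> no flip
Dir S: first cell '.' (not opp) -> no flip
Dir SE: opp run (2,2) capped by W -> flip
All flips: (2,2)

Answer: ......
.WB...
..WB..
..BWB.
....W.
......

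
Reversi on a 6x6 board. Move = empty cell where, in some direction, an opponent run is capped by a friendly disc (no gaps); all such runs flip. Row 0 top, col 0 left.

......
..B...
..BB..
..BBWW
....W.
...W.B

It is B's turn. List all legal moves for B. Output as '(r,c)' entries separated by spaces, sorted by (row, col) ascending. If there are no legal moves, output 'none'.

(2,4): no bracket -> illegal
(2,5): no bracket -> illegal
(4,2): no bracket -> illegal
(4,3): no bracket -> illegal
(4,5): flips 1 -> legal
(5,2): no bracket -> illegal
(5,4): no bracket -> illegal

Answer: (4,5)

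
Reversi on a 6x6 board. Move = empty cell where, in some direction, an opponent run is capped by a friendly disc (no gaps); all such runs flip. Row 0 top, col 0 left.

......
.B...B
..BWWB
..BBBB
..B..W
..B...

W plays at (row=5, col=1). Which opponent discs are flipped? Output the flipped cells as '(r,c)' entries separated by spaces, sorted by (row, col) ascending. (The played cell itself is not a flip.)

Dir NW: first cell '.' (not opp) -> no flip
Dir N: first cell '.' (not opp) -> no flip
Dir NE: opp run (4,2) (3,3) capped by W -> flip
Dir W: first cell '.' (not opp) -> no flip
Dir E: opp run (5,2), next='.' -> no flip
Dir SW: edge -> no flip
Dir S: edge -> no flip
Dir SE: edge -> no flip

Answer: (3,3) (4,2)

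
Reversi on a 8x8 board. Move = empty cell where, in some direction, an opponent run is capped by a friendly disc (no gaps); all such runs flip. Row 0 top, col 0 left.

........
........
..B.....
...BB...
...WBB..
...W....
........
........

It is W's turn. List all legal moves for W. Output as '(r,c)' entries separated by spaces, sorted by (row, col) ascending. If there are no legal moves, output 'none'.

Answer: (2,3) (2,5) (3,5) (4,6)

Derivation:
(1,1): no bracket -> illegal
(1,2): no bracket -> illegal
(1,3): no bracket -> illegal
(2,1): no bracket -> illegal
(2,3): flips 1 -> legal
(2,4): no bracket -> illegal
(2,5): flips 1 -> legal
(3,1): no bracket -> illegal
(3,2): no bracket -> illegal
(3,5): flips 1 -> legal
(3,6): no bracket -> illegal
(4,2): no bracket -> illegal
(4,6): flips 2 -> legal
(5,4): no bracket -> illegal
(5,5): no bracket -> illegal
(5,6): no bracket -> illegal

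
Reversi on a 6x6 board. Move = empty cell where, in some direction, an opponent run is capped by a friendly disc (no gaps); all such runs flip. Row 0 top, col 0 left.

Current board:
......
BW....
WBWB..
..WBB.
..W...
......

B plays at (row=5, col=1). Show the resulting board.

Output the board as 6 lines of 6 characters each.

Place B at (5,1); scan 8 dirs for brackets.
Dir NW: first cell '.' (not opp) -> no flip
Dir N: first cell '.' (not opp) -> no flip
Dir NE: opp run (4,2) capped by B -> flip
Dir W: first cell '.' (not opp) -> no flip
Dir E: first cell '.' (not opp) -> no flip
Dir SW: edge -> no flip
Dir S: edge -> no flip
Dir SE: edge -> no flip
All flips: (4,2)

Answer: ......
BW....
WBWB..
..WBB.
..B...
.B....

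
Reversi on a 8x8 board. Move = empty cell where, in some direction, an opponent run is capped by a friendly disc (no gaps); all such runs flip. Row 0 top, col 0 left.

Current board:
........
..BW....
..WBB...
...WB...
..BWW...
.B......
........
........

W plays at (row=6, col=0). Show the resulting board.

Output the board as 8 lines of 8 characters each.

Answer: ........
..BW....
..WBB...
...WB...
..WWW...
.W......
W.......
........

Derivation:
Place W at (6,0); scan 8 dirs for brackets.
Dir NW: edge -> no flip
Dir N: first cell '.' (not opp) -> no flip
Dir NE: opp run (5,1) (4,2) capped by W -> flip
Dir W: edge -> no flip
Dir E: first cell '.' (not opp) -> no flip
Dir SW: edge -> no flip
Dir S: first cell '.' (not opp) -> no flip
Dir SE: first cell '.' (not opp) -> no flip
All flips: (4,2) (5,1)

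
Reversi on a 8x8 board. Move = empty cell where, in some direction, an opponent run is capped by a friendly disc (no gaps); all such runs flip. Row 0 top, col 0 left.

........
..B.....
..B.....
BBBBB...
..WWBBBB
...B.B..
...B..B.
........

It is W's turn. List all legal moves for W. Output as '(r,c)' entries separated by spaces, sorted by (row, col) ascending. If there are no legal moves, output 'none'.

Answer: (0,2) (2,0) (2,1) (2,3) (2,4) (2,5) (6,4) (7,3)

Derivation:
(0,1): no bracket -> illegal
(0,2): flips 3 -> legal
(0,3): no bracket -> illegal
(1,1): no bracket -> illegal
(1,3): no bracket -> illegal
(2,0): flips 1 -> legal
(2,1): flips 1 -> legal
(2,3): flips 1 -> legal
(2,4): flips 1 -> legal
(2,5): flips 1 -> legal
(3,5): no bracket -> illegal
(3,6): no bracket -> illegal
(3,7): no bracket -> illegal
(4,0): no bracket -> illegal
(4,1): no bracket -> illegal
(5,2): no bracket -> illegal
(5,4): no bracket -> illegal
(5,6): no bracket -> illegal
(5,7): no bracket -> illegal
(6,2): no bracket -> illegal
(6,4): flips 1 -> legal
(6,5): no bracket -> illegal
(6,7): no bracket -> illegal
(7,2): no bracket -> illegal
(7,3): flips 2 -> legal
(7,4): no bracket -> illegal
(7,5): no bracket -> illegal
(7,6): no bracket -> illegal
(7,7): no bracket -> illegal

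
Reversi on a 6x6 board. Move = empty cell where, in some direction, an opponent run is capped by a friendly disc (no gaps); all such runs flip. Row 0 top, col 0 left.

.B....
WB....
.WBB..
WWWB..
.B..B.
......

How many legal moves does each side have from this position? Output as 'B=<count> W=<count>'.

Answer: B=3 W=8

Derivation:
-- B to move --
(0,0): no bracket -> illegal
(1,2): no bracket -> illegal
(2,0): flips 1 -> legal
(4,0): flips 1 -> legal
(4,2): flips 1 -> legal
(4,3): no bracket -> illegal
B mobility = 3
-- W to move --
(0,0): no bracket -> illegal
(0,2): no bracket -> illegal
(1,2): flips 2 -> legal
(1,3): flips 1 -> legal
(1,4): flips 1 -> legal
(2,0): no bracket -> illegal
(2,4): flips 2 -> legal
(3,4): flips 1 -> legal
(3,5): no bracket -> illegal
(4,0): no bracket -> illegal
(4,2): no bracket -> illegal
(4,3): no bracket -> illegal
(4,5): no bracket -> illegal
(5,0): flips 1 -> legal
(5,1): flips 1 -> legal
(5,2): flips 1 -> legal
(5,3): no bracket -> illegal
(5,4): no bracket -> illegal
(5,5): no bracket -> illegal
W mobility = 8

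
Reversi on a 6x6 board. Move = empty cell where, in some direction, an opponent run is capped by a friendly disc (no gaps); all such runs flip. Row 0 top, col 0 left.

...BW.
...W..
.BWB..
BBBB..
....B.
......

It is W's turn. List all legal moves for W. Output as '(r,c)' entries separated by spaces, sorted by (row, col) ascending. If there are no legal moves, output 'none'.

(0,2): flips 1 -> legal
(1,0): no bracket -> illegal
(1,1): no bracket -> illegal
(1,2): no bracket -> illegal
(1,4): no bracket -> illegal
(2,0): flips 1 -> legal
(2,4): flips 1 -> legal
(3,4): no bracket -> illegal
(3,5): no bracket -> illegal
(4,0): flips 1 -> legal
(4,1): no bracket -> illegal
(4,2): flips 1 -> legal
(4,3): flips 2 -> legal
(4,5): no bracket -> illegal
(5,3): no bracket -> illegal
(5,4): no bracket -> illegal
(5,5): flips 2 -> legal

Answer: (0,2) (2,0) (2,4) (4,0) (4,2) (4,3) (5,5)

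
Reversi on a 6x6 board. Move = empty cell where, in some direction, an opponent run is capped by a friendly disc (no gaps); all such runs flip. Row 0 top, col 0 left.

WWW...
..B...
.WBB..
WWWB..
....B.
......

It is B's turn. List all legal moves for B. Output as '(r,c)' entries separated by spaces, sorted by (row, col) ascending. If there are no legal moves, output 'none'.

Answer: (2,0) (4,0) (4,1) (4,2)

Derivation:
(0,3): no bracket -> illegal
(1,0): no bracket -> illegal
(1,1): no bracket -> illegal
(1,3): no bracket -> illegal
(2,0): flips 1 -> legal
(4,0): flips 1 -> legal
(4,1): flips 1 -> legal
(4,2): flips 1 -> legal
(4,3): no bracket -> illegal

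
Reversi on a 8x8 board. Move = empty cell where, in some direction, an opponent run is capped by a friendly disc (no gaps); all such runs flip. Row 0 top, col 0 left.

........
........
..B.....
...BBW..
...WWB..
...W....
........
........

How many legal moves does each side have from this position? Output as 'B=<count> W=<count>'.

Answer: B=7 W=7

Derivation:
-- B to move --
(2,4): no bracket -> illegal
(2,5): flips 1 -> legal
(2,6): no bracket -> illegal
(3,2): no bracket -> illegal
(3,6): flips 1 -> legal
(4,2): flips 2 -> legal
(4,6): no bracket -> illegal
(5,2): flips 1 -> legal
(5,4): flips 1 -> legal
(5,5): flips 1 -> legal
(6,2): no bracket -> illegal
(6,3): flips 2 -> legal
(6,4): no bracket -> illegal
B mobility = 7
-- W to move --
(1,1): flips 2 -> legal
(1,2): no bracket -> illegal
(1,3): no bracket -> illegal
(2,1): no bracket -> illegal
(2,3): flips 1 -> legal
(2,4): flips 1 -> legal
(2,5): flips 1 -> legal
(3,1): no bracket -> illegal
(3,2): flips 2 -> legal
(3,6): no bracket -> illegal
(4,2): no bracket -> illegal
(4,6): flips 1 -> legal
(5,4): no bracket -> illegal
(5,5): flips 1 -> legal
(5,6): no bracket -> illegal
W mobility = 7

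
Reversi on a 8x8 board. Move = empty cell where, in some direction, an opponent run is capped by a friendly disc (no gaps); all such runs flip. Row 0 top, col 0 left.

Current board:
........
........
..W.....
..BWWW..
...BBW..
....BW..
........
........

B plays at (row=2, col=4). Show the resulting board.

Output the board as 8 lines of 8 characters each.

Answer: ........
........
..W.B...
..BWBW..
...BBW..
....BW..
........
........

Derivation:
Place B at (2,4); scan 8 dirs for brackets.
Dir NW: first cell '.' (not opp) -> no flip
Dir N: first cell '.' (not opp) -> no flip
Dir NE: first cell '.' (not opp) -> no flip
Dir W: first cell '.' (not opp) -> no flip
Dir E: first cell '.' (not opp) -> no flip
Dir SW: opp run (3,3), next='.' -> no flip
Dir S: opp run (3,4) capped by B -> flip
Dir SE: opp run (3,5), next='.' -> no flip
All flips: (3,4)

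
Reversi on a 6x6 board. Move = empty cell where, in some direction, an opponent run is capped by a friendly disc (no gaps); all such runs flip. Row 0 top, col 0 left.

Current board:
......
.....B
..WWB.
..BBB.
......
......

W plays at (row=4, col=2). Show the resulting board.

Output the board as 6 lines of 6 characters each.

Place W at (4,2); scan 8 dirs for brackets.
Dir NW: first cell '.' (not opp) -> no flip
Dir N: opp run (3,2) capped by W -> flip
Dir NE: opp run (3,3) (2,4) (1,5), next=edge -> no flip
Dir W: first cell '.' (not opp) -> no flip
Dir E: first cell '.' (not opp) -> no flip
Dir SW: first cell '.' (not opp) -> no flip
Dir S: first cell '.' (not opp) -> no flip
Dir SE: first cell '.' (not opp) -> no flip
All flips: (3,2)

Answer: ......
.....B
..WWB.
..WBB.
..W...
......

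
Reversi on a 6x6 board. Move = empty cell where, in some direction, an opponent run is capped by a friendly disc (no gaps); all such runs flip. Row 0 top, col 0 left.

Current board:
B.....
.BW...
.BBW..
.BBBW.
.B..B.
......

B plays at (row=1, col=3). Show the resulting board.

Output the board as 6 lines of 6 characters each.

Place B at (1,3); scan 8 dirs for brackets.
Dir NW: first cell '.' (not opp) -> no flip
Dir N: first cell '.' (not opp) -> no flip
Dir NE: first cell '.' (not opp) -> no flip
Dir W: opp run (1,2) capped by B -> flip
Dir E: first cell '.' (not opp) -> no flip
Dir SW: first cell 'B' (not opp) -> no flip
Dir S: opp run (2,3) capped by B -> flip
Dir SE: first cell '.' (not opp) -> no flip
All flips: (1,2) (2,3)

Answer: B.....
.BBB..
.BBB..
.BBBW.
.B..B.
......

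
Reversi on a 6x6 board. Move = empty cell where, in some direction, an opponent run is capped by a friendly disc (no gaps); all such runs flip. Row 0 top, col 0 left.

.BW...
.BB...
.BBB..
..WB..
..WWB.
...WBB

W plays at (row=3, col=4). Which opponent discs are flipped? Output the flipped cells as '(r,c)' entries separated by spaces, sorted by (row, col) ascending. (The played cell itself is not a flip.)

Answer: (3,3)

Derivation:
Dir NW: opp run (2,3) (1,2) (0,1), next=edge -> no flip
Dir N: first cell '.' (not opp) -> no flip
Dir NE: first cell '.' (not opp) -> no flip
Dir W: opp run (3,3) capped by W -> flip
Dir E: first cell '.' (not opp) -> no flip
Dir SW: first cell 'W' (not opp) -> no flip
Dir S: opp run (4,4) (5,4), next=edge -> no flip
Dir SE: first cell '.' (not opp) -> no flip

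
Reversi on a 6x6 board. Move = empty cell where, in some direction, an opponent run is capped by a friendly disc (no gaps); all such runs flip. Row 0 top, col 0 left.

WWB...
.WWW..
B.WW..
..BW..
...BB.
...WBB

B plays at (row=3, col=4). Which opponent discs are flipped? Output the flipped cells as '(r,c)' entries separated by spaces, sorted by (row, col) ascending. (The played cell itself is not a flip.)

Dir NW: opp run (2,3) (1,2) (0,1), next=edge -> no flip
Dir N: first cell '.' (not opp) -> no flip
Dir NE: first cell '.' (not opp) -> no flip
Dir W: opp run (3,3) capped by B -> flip
Dir E: first cell '.' (not opp) -> no flip
Dir SW: first cell 'B' (not opp) -> no flip
Dir S: first cell 'B' (not opp) -> no flip
Dir SE: first cell '.' (not opp) -> no flip

Answer: (3,3)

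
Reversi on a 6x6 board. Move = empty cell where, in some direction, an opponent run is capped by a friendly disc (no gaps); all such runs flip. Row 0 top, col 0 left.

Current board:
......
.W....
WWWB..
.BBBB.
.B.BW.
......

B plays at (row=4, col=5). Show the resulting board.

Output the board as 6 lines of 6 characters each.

Place B at (4,5); scan 8 dirs for brackets.
Dir NW: first cell 'B' (not opp) -> no flip
Dir N: first cell '.' (not opp) -> no flip
Dir NE: edge -> no flip
Dir W: opp run (4,4) capped by B -> flip
Dir E: edge -> no flip
Dir SW: first cell '.' (not opp) -> no flip
Dir S: first cell '.' (not opp) -> no flip
Dir SE: edge -> no flip
All flips: (4,4)

Answer: ......
.W....
WWWB..
.BBBB.
.B.BBB
......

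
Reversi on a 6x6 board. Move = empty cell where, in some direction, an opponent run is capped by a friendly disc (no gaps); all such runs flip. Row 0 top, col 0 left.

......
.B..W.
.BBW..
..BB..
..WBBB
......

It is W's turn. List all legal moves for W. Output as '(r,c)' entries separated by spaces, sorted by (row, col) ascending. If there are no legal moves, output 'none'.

(0,0): no bracket -> illegal
(0,1): no bracket -> illegal
(0,2): no bracket -> illegal
(1,0): no bracket -> illegal
(1,2): flips 2 -> legal
(1,3): no bracket -> illegal
(2,0): flips 2 -> legal
(2,4): flips 1 -> legal
(3,0): no bracket -> illegal
(3,1): no bracket -> illegal
(3,4): no bracket -> illegal
(3,5): no bracket -> illegal
(4,1): flips 1 -> legal
(5,2): no bracket -> illegal
(5,3): flips 2 -> legal
(5,4): no bracket -> illegal
(5,5): no bracket -> illegal

Answer: (1,2) (2,0) (2,4) (4,1) (5,3)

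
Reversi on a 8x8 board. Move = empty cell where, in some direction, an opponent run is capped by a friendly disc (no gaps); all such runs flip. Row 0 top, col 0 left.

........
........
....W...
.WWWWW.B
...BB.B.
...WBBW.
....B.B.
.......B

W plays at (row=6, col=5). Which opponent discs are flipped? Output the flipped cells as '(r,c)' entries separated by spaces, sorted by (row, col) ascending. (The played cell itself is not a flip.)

Answer: (4,3) (5,4)

Derivation:
Dir NW: opp run (5,4) (4,3) capped by W -> flip
Dir N: opp run (5,5), next='.' -> no flip
Dir NE: first cell 'W' (not opp) -> no flip
Dir W: opp run (6,4), next='.' -> no flip
Dir E: opp run (6,6), next='.' -> no flip
Dir SW: first cell '.' (not opp) -> no flip
Dir S: first cell '.' (not opp) -> no flip
Dir SE: first cell '.' (not opp) -> no flip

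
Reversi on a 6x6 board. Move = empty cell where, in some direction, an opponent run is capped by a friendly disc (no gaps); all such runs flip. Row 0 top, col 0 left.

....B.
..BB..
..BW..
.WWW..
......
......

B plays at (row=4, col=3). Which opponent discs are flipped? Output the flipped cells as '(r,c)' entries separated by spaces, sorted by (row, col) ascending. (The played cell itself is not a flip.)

Dir NW: opp run (3,2), next='.' -> no flip
Dir N: opp run (3,3) (2,3) capped by B -> flip
Dir NE: first cell '.' (not opp) -> no flip
Dir W: first cell '.' (not opp) -> no flip
Dir E: first cell '.' (not opp) -> no flip
Dir SW: first cell '.' (not opp) -> no flip
Dir S: first cell '.' (not opp) -> no flip
Dir SE: first cell '.' (not opp) -> no flip

Answer: (2,3) (3,3)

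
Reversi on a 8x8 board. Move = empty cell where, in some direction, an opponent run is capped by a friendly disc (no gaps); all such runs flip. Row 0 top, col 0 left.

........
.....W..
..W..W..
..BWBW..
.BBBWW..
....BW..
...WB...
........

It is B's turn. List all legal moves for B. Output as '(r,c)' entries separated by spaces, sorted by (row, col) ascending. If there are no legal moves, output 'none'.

Answer: (1,2) (1,6) (2,3) (2,4) (3,6) (4,6) (5,6) (6,2) (7,2)

Derivation:
(0,4): no bracket -> illegal
(0,5): no bracket -> illegal
(0,6): no bracket -> illegal
(1,1): no bracket -> illegal
(1,2): flips 1 -> legal
(1,3): no bracket -> illegal
(1,4): no bracket -> illegal
(1,6): flips 1 -> legal
(2,1): no bracket -> illegal
(2,3): flips 1 -> legal
(2,4): flips 1 -> legal
(2,6): no bracket -> illegal
(3,1): no bracket -> illegal
(3,6): flips 2 -> legal
(4,6): flips 3 -> legal
(5,2): no bracket -> illegal
(5,3): no bracket -> illegal
(5,6): flips 2 -> legal
(6,2): flips 1 -> legal
(6,5): no bracket -> illegal
(6,6): no bracket -> illegal
(7,2): flips 1 -> legal
(7,3): no bracket -> illegal
(7,4): no bracket -> illegal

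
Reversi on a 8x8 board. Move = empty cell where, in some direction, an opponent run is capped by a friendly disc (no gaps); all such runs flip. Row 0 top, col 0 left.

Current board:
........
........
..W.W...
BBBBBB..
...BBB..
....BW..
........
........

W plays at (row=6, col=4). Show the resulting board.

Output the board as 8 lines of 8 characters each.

Place W at (6,4); scan 8 dirs for brackets.
Dir NW: first cell '.' (not opp) -> no flip
Dir N: opp run (5,4) (4,4) (3,4) capped by W -> flip
Dir NE: first cell 'W' (not opp) -> no flip
Dir W: first cell '.' (not opp) -> no flip
Dir E: first cell '.' (not opp) -> no flip
Dir SW: first cell '.' (not opp) -> no flip
Dir S: first cell '.' (not opp) -> no flip
Dir SE: first cell '.' (not opp) -> no flip
All flips: (3,4) (4,4) (5,4)

Answer: ........
........
..W.W...
BBBBWB..
...BWB..
....WW..
....W...
........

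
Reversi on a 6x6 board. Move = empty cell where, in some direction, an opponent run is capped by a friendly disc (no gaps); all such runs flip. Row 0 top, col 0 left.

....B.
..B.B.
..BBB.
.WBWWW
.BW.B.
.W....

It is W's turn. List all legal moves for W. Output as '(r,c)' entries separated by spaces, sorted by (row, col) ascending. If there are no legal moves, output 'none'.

(0,1): flips 2 -> legal
(0,2): flips 3 -> legal
(0,3): no bracket -> illegal
(0,5): no bracket -> illegal
(1,1): flips 1 -> legal
(1,3): flips 3 -> legal
(1,5): flips 1 -> legal
(2,1): no bracket -> illegal
(2,5): no bracket -> illegal
(3,0): no bracket -> illegal
(4,0): flips 1 -> legal
(4,3): no bracket -> illegal
(4,5): no bracket -> illegal
(5,0): no bracket -> illegal
(5,2): no bracket -> illegal
(5,3): flips 1 -> legal
(5,4): flips 1 -> legal
(5,5): flips 1 -> legal

Answer: (0,1) (0,2) (1,1) (1,3) (1,5) (4,0) (5,3) (5,4) (5,5)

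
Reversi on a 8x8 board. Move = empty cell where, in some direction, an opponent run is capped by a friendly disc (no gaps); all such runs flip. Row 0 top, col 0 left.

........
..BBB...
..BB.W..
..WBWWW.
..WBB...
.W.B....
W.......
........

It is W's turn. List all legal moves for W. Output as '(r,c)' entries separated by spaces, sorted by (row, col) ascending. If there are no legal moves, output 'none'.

Answer: (0,1) (0,2) (0,3) (0,5) (2,4) (4,5) (5,2) (5,4) (6,2) (6,4)

Derivation:
(0,1): flips 2 -> legal
(0,2): flips 2 -> legal
(0,3): flips 1 -> legal
(0,4): no bracket -> illegal
(0,5): flips 2 -> legal
(1,1): no bracket -> illegal
(1,5): no bracket -> illegal
(2,1): no bracket -> illegal
(2,4): flips 1 -> legal
(3,1): no bracket -> illegal
(4,5): flips 2 -> legal
(5,2): flips 1 -> legal
(5,4): flips 2 -> legal
(5,5): no bracket -> illegal
(6,2): flips 2 -> legal
(6,3): no bracket -> illegal
(6,4): flips 1 -> legal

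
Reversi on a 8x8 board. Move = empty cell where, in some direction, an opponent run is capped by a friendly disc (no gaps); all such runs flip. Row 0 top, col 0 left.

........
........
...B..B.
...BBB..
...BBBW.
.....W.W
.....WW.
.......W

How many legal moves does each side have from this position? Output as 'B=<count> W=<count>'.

-- B to move --
(3,6): no bracket -> illegal
(3,7): no bracket -> illegal
(4,7): flips 1 -> legal
(5,4): no bracket -> illegal
(5,6): no bracket -> illegal
(6,4): no bracket -> illegal
(6,7): no bracket -> illegal
(7,4): no bracket -> illegal
(7,5): flips 2 -> legal
(7,6): no bracket -> illegal
B mobility = 2
-- W to move --
(1,2): no bracket -> illegal
(1,3): no bracket -> illegal
(1,4): no bracket -> illegal
(1,5): no bracket -> illegal
(1,6): no bracket -> illegal
(1,7): no bracket -> illegal
(2,2): flips 2 -> legal
(2,4): flips 1 -> legal
(2,5): flips 2 -> legal
(2,7): no bracket -> illegal
(3,2): no bracket -> illegal
(3,6): no bracket -> illegal
(3,7): no bracket -> illegal
(4,2): flips 3 -> legal
(5,2): no bracket -> illegal
(5,3): no bracket -> illegal
(5,4): no bracket -> illegal
(5,6): no bracket -> illegal
W mobility = 4

Answer: B=2 W=4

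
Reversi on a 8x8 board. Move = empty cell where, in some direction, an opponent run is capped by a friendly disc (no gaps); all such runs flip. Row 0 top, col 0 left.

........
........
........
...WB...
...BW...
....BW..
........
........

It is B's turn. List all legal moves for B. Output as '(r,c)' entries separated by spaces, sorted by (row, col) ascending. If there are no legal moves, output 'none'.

(2,2): no bracket -> illegal
(2,3): flips 1 -> legal
(2,4): no bracket -> illegal
(3,2): flips 1 -> legal
(3,5): no bracket -> illegal
(4,2): no bracket -> illegal
(4,5): flips 1 -> legal
(4,6): no bracket -> illegal
(5,3): no bracket -> illegal
(5,6): flips 1 -> legal
(6,4): no bracket -> illegal
(6,5): no bracket -> illegal
(6,6): no bracket -> illegal

Answer: (2,3) (3,2) (4,5) (5,6)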